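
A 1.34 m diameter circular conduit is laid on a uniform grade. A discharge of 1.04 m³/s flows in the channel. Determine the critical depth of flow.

At critical depth, Q² T / (g A³) = 1, i.e. A³/T = Q²/g = 1.04²/9.81 = 0.1103.
At y = 0.616 m: A³/T = 0.1898 — over.
At y = 0.453 m: A³/T = 0.05824 — short.
At y = 0.535 m: A³/T = 0.1105 — matches.

y_c = 0.535 m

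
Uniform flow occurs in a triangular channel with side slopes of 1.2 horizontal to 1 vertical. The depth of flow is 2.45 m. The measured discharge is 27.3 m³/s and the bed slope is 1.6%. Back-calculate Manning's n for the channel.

n = 0.032

For a triangular section with side slope z = 1.2: A = zy² = 1.2×2.45² = 7.203 m²; P = 2y√(1+z²) = 2×2.45×1.562 = 7.654 m.
Hydraulic radius R = A/P = 7.203/7.654 = 0.9411 m.
Rearranging Manning's equation: n = (1/Q) A R^(2/3) S^(1/2) = (1/27.3) × 7.203 × 0.9411^(2/3) × √0.016 = 0.032.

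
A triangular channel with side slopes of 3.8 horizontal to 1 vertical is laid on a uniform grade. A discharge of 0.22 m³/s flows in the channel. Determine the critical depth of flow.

y_c = 0.233 m

At critical depth, Q² T / (g A³) = 1, i.e. A³/T = Q²/g = 0.22²/9.81 = 0.004934.
At y = 0.198 m: A³/T = 0.002197 — too small.
At y = 0.233 m: A³/T = 0.004958 — ≈ 0.004934.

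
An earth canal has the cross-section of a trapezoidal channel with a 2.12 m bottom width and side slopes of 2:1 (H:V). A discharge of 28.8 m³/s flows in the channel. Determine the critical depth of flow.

y_c = 1.66 m

At critical depth, Q² T / (g A³) = 1, i.e. A³/T = Q²/g = 28.8²/9.81 = 84.55.
Try y = 1.98 m: A³/T = 173.8 — over.
Try y = 1.38 m: A³/T = 39.98 — short.
Try y = 1.66 m: A³/T = 84.07 — ≈ 84.55.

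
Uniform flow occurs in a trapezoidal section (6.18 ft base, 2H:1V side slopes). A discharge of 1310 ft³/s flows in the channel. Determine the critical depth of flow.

At critical depth, Q² T / (g A³) = 1, i.e. A³/T = Q²/g = 1310²/32.2 = 53300.
Trying y = 5.15 ft: A³/T = 22830 — low.
Trying y = 6.31 ft: A³/T = 53130 — matches.

y_c = 6.31 ft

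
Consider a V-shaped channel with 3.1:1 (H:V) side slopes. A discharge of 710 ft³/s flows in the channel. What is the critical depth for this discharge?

y_c = 5.04 ft

At critical depth, Q² T / (g A³) = 1, i.e. A³/T = Q²/g = 710²/32.2 = 15660.
Try y = 5.74 ft: A³/T = 29940 — too large.
Try y = 4.3 ft: A³/T = 7064 — too small.
Try y = 5.04 ft: A³/T = 15630 — close enough.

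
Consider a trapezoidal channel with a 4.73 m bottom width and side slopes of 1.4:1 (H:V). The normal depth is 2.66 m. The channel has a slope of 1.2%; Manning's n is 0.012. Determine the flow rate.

With bottom width b = 4.73 m and side slope z = 1.4: A = (b + zy)y = (4.73 + 1.4×2.66)×2.66 = 22.49 m²; P = b + 2y√(1+z²) = 4.73 + 2×2.66×1.72 = 13.88 m.
Hydraulic radius R = A/P = 22.49/13.88 = 1.62 m.
Manning's equation: Q = (1/n) A R^(2/3) S^(1/2) = (1/0.012) × 22.49 × 1.62^(2/3) × 0.012^(1/2) = 283 m³/s.

Q = 283 m³/s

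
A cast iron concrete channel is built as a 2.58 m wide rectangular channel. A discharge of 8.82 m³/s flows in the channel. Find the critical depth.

y_c = 1.06 m

For a rectangular channel, critical depth y_c = (q²/g)^(1/3) where q = Q/b = 8.82/2.58 = 3.419 m²/s.
So y_c = (3.419²/9.81)^(1/3) = 1.06 m.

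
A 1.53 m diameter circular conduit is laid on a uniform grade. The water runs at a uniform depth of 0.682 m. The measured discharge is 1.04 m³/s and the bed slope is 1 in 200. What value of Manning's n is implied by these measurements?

n = 0.027

For a circular section of diameter D = 1.53 m at depth y = 0.682 m, the central angle is θ = 2 arccos(1 − 2y/D) = 2.924 rad. Then A = (D²/8)(θ − sin θ) = 0.7925 m² and P = Dθ/2 = 2.237 m.
Hydraulic radius R = A/P = 0.7925/2.237 = 0.3543 m.
Rearranging Manning's equation: n = (1/Q) A R^(2/3) S^(1/2) = (1/1.04) × 0.7925 × 0.3543^(2/3) × √0.005 = 0.027.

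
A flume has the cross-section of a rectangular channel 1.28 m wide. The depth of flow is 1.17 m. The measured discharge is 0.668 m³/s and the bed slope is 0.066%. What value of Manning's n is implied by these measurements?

n = 0.032

Flow area A = b·y = 1.28 × 1.17 = 1.498 m². Wetted perimeter P = b + 2y = 1.28 + 2×1.17 = 3.62 m.
Hydraulic radius R = A/P = 1.498/3.62 = 0.4137 m.
Rearranging Manning's equation: n = (1/Q) A R^(2/3) S^(1/2) = (1/0.668) × 1.498 × 0.4137^(2/3) × √0.00066 = 0.032.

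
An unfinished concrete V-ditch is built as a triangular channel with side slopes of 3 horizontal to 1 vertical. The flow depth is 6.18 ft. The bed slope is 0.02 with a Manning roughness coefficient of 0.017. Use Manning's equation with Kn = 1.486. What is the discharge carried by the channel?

For a triangular section with side slope z = 3: A = zy² = 3×6.18² = 114.6 ft²; P = 2y√(1+z²) = 2×6.18×3.162 = 39.09 ft.
Hydraulic radius R = A/P = 114.6/39.09 = 2.931 ft.
Manning's equation: Q = (1.486/n) A R^(2/3) S^(1/2) = (1.486/0.017) × 114.6 × 2.931^(2/3) × 0.02^(1/2) = 2900 ft³/s.

Q = 2900 ft³/s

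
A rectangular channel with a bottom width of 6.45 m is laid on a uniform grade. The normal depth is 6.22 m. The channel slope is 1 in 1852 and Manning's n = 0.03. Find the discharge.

Flow area A = b·y = 6.45 × 6.22 = 40.12 m². Wetted perimeter P = b + 2y = 6.45 + 2×6.22 = 18.89 m.
Hydraulic radius R = A/P = 40.12/18.89 = 2.124 m.
Manning's equation: Q = (1/n) A R^(2/3) S^(1/2) = (1/0.03) × 40.12 × 2.124^(2/3) × 0.00054^(1/2) = 51.3 m³/s.

Q = 51.3 m³/s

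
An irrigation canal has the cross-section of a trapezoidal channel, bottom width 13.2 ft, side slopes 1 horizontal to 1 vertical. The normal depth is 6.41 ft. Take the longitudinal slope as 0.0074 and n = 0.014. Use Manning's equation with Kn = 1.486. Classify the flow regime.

With bottom width b = 13.2 ft and side slope z = 1: A = (b + zy)y = (13.2 + 1×6.41)×6.41 = 125.7 ft²; P = b + 2y√(1+z²) = 13.2 + 2×6.41×1.414 = 31.33 ft.
Hydraulic radius R = A/P = 125.7/31.33 = 4.012 ft.
V = (1.486/n) R^(2/3) √S = (1.486/0.014) × 4.012^(2/3) × √0.0074 = 23.05 ft/s. Hydraulic depth D_h = A/T = 125.7/26.02 = 4.831 ft.
Froude number Fr = V/√(g·D_h) = 23.05/√(32.2×4.831) = 1.85, which is greater than 1, so the flow is supercritical.

supercritical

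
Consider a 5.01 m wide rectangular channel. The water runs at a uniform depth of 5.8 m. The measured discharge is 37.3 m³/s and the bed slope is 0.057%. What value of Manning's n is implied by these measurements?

Flow area A = b·y = 5.01 × 5.8 = 29.06 m². Wetted perimeter P = b + 2y = 5.01 + 2×5.8 = 16.61 m.
Hydraulic radius R = A/P = 29.06/16.61 = 1.749 m.
Rearranging Manning's equation: n = (1/Q) A R^(2/3) S^(1/2) = (1/37.3) × 29.06 × 1.749^(2/3) × √0.00057 = 0.027.

n = 0.027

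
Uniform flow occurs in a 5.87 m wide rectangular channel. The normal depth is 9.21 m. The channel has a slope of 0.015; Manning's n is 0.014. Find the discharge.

Q = 806 m³/s

Flow area A = b·y = 5.87 × 9.21 = 54.06 m². Wetted perimeter P = b + 2y = 5.87 + 2×9.21 = 24.29 m.
Hydraulic radius R = A/P = 54.06/24.29 = 2.226 m.
Manning's equation: Q = (1/n) A R^(2/3) S^(1/2) = (1/0.014) × 54.06 × 2.226^(2/3) × 0.015^(1/2) = 806 m³/s.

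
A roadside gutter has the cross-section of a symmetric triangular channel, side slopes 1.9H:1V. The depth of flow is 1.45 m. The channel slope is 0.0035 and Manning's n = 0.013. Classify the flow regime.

supercritical

For a triangular section with side slope z = 1.9: A = zy² = 1.9×1.45² = 3.995 m²; P = 2y√(1+z²) = 2×1.45×2.147 = 6.227 m.
Hydraulic radius R = A/P = 3.995/6.227 = 0.6416 m.
V = (1/n) R^(2/3) √S = (1/0.013) × 0.6416^(2/3) × √0.0035 = 3.385 m/s. Hydraulic depth D_h = A/T = 3.995/5.51 = 0.725 m.
Froude number Fr = V/√(g·D_h) = 3.385/√(9.81×0.725) = 1.27, which is greater than 1, so the flow is supercritical.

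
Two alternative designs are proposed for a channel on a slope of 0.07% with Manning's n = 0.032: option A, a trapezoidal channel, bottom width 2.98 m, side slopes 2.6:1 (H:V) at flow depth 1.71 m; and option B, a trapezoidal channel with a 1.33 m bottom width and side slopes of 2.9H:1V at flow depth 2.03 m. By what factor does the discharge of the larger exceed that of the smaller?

Channel A: With bottom width b = 2.98 m and side slope z = 2.6: A = (b + zy)y = (2.98 + 2.6×1.71)×1.71 = 12.7 m²; P = b + 2y√(1+z²) = 2.98 + 2×1.71×2.786 = 12.51 m. Hydraulic radius R = A/P = 12.7/12.51 = 1.015 m. Q_A = (1/0.032)·12.7·1.015^(2/3)·√0.0007 = 10.61 m³/s.
Channel B: With bottom width b = 1.33 m and side slope z = 2.9: A = (b + zy)y = (1.33 + 2.9×2.03)×2.03 = 14.65 m²; P = b + 2y√(1+z²) = 1.33 + 2×2.03×3.068 = 13.78 m. Hydraulic radius R = A/P = 14.65/13.78 = 1.063 m. Q_B = (1/0.032)·14.65·1.063^(2/3)·√0.0007 = 12.62 m³/s.
The larger discharge is 12.62 m³/s and the smaller is 10.61 m³/s; the ratio is 1.19.

1.19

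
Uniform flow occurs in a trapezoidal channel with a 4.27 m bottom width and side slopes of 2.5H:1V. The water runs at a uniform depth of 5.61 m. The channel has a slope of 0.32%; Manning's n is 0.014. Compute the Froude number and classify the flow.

supercritical

With bottom width b = 4.27 m and side slope z = 2.5: A = (b + zy)y = (4.27 + 2.5×5.61)×5.61 = 102.6 m²; P = b + 2y√(1+z²) = 4.27 + 2×5.61×2.693 = 34.48 m.
Hydraulic radius R = A/P = 102.6/34.48 = 2.977 m.
V = (1/n) R^(2/3) √S = (1/0.014) × 2.977^(2/3) × √0.0032 = 8.361 m/s. Hydraulic depth D_h = A/T = 102.6/32.32 = 3.176 m.
Froude number Fr = V/√(g·D_h) = 8.361/√(9.81×3.176) = 1.5, which is greater than 1, so the flow is supercritical.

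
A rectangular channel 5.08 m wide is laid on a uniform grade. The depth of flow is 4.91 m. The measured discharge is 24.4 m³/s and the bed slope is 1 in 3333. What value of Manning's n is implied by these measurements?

Flow area A = b·y = 5.08 × 4.91 = 24.94 m². Wetted perimeter P = b + 2y = 5.08 + 2×4.91 = 14.9 m.
Hydraulic radius R = A/P = 24.94/14.9 = 1.674 m.
Rearranging Manning's equation: n = (1/Q) A R^(2/3) S^(1/2) = (1/24.4) × 24.94 × 1.674^(2/3) × √0.0003 = 0.025.

n = 0.025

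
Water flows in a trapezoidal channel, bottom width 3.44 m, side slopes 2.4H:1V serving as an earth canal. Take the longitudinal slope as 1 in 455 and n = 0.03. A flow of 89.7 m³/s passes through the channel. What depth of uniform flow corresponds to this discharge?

Manning's equation rearranged: A R^(2/3) = nQ / (1·√S) = 0.03 × 89.7 / (√0.002198) = 57.4.
Trying y = 2.87 m: A R^(2/3) = 40.79 — short.
Trying y = 3.34 m: A R^(2/3) = 57.43 — ≈ 57.4.

y_n = 3.34 m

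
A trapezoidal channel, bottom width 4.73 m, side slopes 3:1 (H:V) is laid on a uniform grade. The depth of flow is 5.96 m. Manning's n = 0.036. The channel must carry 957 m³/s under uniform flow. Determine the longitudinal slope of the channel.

With bottom width b = 4.73 m and side slope z = 3: A = (b + zy)y = (4.73 + 3×5.96)×5.96 = 134.8 m²; P = b + 2y√(1+z²) = 4.73 + 2×5.96×3.162 = 42.42 m.
Hydraulic radius R = A/P = 134.8/42.42 = 3.176 m.
From Manning's equation, S = [nQ / (1 A R^(2/3))]² = [0.036 × 957 / (1 × 134.8 × 3.176^(2/3))]² = 0.014.

S = 0.014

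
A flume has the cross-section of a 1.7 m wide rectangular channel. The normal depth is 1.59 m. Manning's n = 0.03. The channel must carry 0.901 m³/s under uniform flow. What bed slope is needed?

Flow area A = b·y = 1.7 × 1.59 = 2.703 m². Wetted perimeter P = b + 2y = 1.7 + 2×1.59 = 4.88 m.
Hydraulic radius R = A/P = 2.703/4.88 = 0.5539 m.
From Manning's equation, S = [nQ / (1 A R^(2/3))]² = [0.03 × 0.901 / (1 × 2.703 × 0.5539^(2/3))]² = 0.00022.

S = 0.00022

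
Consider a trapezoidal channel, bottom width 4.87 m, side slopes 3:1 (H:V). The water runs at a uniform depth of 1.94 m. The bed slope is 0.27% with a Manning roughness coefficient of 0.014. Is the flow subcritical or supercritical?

supercritical

With bottom width b = 4.87 m and side slope z = 3: A = (b + zy)y = (4.87 + 3×1.94)×1.94 = 20.74 m²; P = b + 2y√(1+z²) = 4.87 + 2×1.94×3.162 = 17.14 m.
Hydraulic radius R = A/P = 20.74/17.14 = 1.21 m.
V = (1/n) R^(2/3) √S = (1/0.014) × 1.21^(2/3) × √0.0027 = 4.214 m/s. Hydraulic depth D_h = A/T = 20.74/16.51 = 1.256 m.
Froude number Fr = V/√(g·D_h) = 4.214/√(9.81×1.256) = 1.2, which is greater than 1, so the flow is supercritical.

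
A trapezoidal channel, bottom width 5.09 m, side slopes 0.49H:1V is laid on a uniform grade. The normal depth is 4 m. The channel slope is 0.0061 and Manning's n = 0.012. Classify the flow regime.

With bottom width b = 5.09 m and side slope z = 0.49: A = (b + zy)y = (5.09 + 0.49×4)×4 = 28.2 m²; P = b + 2y√(1+z²) = 5.09 + 2×4×1.114 = 14 m.
Hydraulic radius R = A/P = 28.2/14 = 2.014 m.
V = (1/n) R^(2/3) √S = (1/0.012) × 2.014^(2/3) × √0.0061 = 10.38 m/s. Hydraulic depth D_h = A/T = 28.2/9.01 = 3.13 m.
Froude number Fr = V/√(g·D_h) = 10.38/√(9.81×3.13) = 1.87, which is greater than 1, so the flow is supercritical.

supercritical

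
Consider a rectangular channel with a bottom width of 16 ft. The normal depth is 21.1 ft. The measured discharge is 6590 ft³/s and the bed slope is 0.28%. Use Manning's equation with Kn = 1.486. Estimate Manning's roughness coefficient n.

Flow area A = b·y = 16 × 21.1 = 337.6 ft². Wetted perimeter P = b + 2y = 16 + 2×21.1 = 58.2 ft.
Hydraulic radius R = A/P = 337.6/58.2 = 5.801 ft.
Rearranging Manning's equation: n = (1.486/Q) A R^(2/3) S^(1/2) = (1.486/6590) × 337.6 × 5.801^(2/3) × √0.0028 = 0.013.

n = 0.013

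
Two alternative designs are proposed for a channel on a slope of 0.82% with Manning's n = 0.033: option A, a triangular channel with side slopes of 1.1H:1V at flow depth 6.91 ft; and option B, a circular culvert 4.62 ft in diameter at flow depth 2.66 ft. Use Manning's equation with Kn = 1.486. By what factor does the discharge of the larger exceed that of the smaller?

8.44

Channel A: For a triangular section with side slope z = 1.1: A = zy² = 1.1×6.91² = 52.52 ft²; P = 2y√(1+z²) = 2×6.91×1.487 = 20.54 ft. Hydraulic radius R = A/P = 52.52/20.54 = 2.556 ft. Q_A = (1.486/0.033)·52.52·2.556^(2/3)·√0.0082 = 400.4 ft³/s.
Channel B: For a circular section of diameter D = 4.62 ft at depth y = 2.66 ft, the central angle is θ = 2 arccos(1 − 2y/D) = 3.446 rad. Then A = (D²/8)(θ − sin θ) = 9.993 ft² and P = Dθ/2 = 7.96 ft. Hydraulic radius R = A/P = 9.993/7.96 = 1.255 ft. Q_B = (1.486/0.033)·9.993·1.255^(2/3)·√0.0082 = 47.42 ft³/s.
The larger discharge is 400.4 ft³/s and the smaller is 47.42 ft³/s; the ratio is 8.44.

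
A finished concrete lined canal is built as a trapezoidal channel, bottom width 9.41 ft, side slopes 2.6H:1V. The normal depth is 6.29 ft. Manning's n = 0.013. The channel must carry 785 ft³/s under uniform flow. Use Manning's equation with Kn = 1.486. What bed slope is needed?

S = 0.00032

With bottom width b = 9.41 ft and side slope z = 2.6: A = (b + zy)y = (9.41 + 2.6×6.29)×6.29 = 162.1 ft²; P = b + 2y√(1+z²) = 9.41 + 2×6.29×2.786 = 44.45 ft.
Hydraulic radius R = A/P = 162.1/44.45 = 3.645 ft.
From Manning's equation, S = [nQ / (1.486 A R^(2/3))]² = [0.013 × 785 / (1.486 × 162.1 × 3.645^(2/3))]² = 0.00032.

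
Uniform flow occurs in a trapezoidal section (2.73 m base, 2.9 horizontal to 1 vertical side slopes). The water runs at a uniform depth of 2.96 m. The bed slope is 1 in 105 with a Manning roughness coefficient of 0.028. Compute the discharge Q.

Q = 160 m³/s

With bottom width b = 2.73 m and side slope z = 2.9: A = (b + zy)y = (2.73 + 2.9×2.96)×2.96 = 33.49 m²; P = b + 2y√(1+z²) = 2.73 + 2×2.96×3.068 = 20.89 m.
Hydraulic radius R = A/P = 33.49/20.89 = 1.603 m.
Manning's equation: Q = (1/n) A R^(2/3) S^(1/2) = (1/0.028) × 33.49 × 1.603^(2/3) × 0.009524^(1/2) = 160 m³/s.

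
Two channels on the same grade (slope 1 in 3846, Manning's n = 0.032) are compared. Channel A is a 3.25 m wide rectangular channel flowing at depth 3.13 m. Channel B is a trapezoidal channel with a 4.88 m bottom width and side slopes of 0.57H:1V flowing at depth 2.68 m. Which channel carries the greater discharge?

channel B

Channel A: Flow area A = b·y = 3.25 × 3.13 = 10.17 m². Wetted perimeter P = b + 2y = 3.25 + 2×3.13 = 9.51 m. Hydraulic radius R = A/P = 10.17/9.51 = 1.07 m. Q_A = (1/0.032)·10.17·1.07^(2/3)·√0.00026 = 5.361 m³/s.
Channel B: With bottom width b = 4.88 m and side slope z = 0.57: A = (b + zy)y = (4.88 + 0.57×2.68)×2.68 = 17.17 m²; P = b + 2y√(1+z²) = 4.88 + 2×2.68×1.151 = 11.05 m. Hydraulic radius R = A/P = 17.17/11.05 = 1.554 m. Q_B = (1/0.032)·17.17·1.554^(2/3)·√0.00026 = 11.61 m³/s.
Q_A = 5.361 m³/s vs Q_B = 11.61 m³/s, so channel B carries more.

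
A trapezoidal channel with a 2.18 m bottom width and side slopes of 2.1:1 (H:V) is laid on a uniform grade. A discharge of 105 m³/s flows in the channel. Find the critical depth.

At critical depth, Q² T / (g A³) = 1, i.e. A³/T = Q²/g = 105²/9.81 = 1124.
Try y = 2.31 m: A³/T = 360.6 — too small.
Try y = 3.81 m: A³/T = 3210 — too large.
Try y = 3.01 m: A³/T = 1130 — matches.

y_c = 3.01 m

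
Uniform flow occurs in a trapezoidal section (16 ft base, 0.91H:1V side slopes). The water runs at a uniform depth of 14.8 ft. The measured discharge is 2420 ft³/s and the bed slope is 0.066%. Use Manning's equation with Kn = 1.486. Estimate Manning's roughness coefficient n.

With bottom width b = 16 ft and side slope z = 0.91: A = (b + zy)y = (16 + 0.91×14.8)×14.8 = 436.1 ft²; P = b + 2y√(1+z²) = 16 + 2×14.8×1.352 = 56.02 ft.
Hydraulic radius R = A/P = 436.1/56.02 = 7.785 ft.
Rearranging Manning's equation: n = (1.486/Q) A R^(2/3) S^(1/2) = (1.486/2420) × 436.1 × 7.785^(2/3) × √0.00066 = 0.027.

n = 0.027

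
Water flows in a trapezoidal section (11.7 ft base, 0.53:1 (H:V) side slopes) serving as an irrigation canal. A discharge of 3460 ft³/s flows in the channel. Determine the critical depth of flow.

At critical depth, Q² T / (g A³) = 1, i.e. A³/T = Q²/g = 3460²/32.2 = 371800.
Trying y = 13.6 ft: A³/T = 651100 — high.
Trying y = 8.5 ft: A³/T = 126200 — low.
Trying y = 11.6 ft: A³/T = 369800 — matches.

y_c = 11.6 ft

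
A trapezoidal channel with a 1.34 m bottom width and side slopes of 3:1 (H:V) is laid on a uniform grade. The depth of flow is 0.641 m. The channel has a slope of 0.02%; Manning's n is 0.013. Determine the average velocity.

V = 0.578 m/s

With bottom width b = 1.34 m and side slope z = 3: A = (b + zy)y = (1.34 + 3×0.641)×0.641 = 2.092 m²; P = b + 2y√(1+z²) = 1.34 + 2×0.641×3.162 = 5.394 m.
Hydraulic radius R = A/P = 2.092/5.394 = 0.3878 m.
From Manning's equation, V = (1/n) R^(2/3) S^(1/2) = (1/0.013) × 0.3878^(2/3) × 0.0002^(1/2) = 0.578 m/s.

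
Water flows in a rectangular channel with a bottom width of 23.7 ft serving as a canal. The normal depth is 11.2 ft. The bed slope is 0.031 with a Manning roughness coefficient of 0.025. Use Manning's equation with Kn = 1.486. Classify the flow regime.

supercritical

Flow area A = b·y = 23.7 × 11.2 = 265.4 ft². Wetted perimeter P = b + 2y = 23.7 + 2×11.2 = 46.1 ft.
Hydraulic radius R = A/P = 265.4/46.1 = 5.758 ft.
V = (1.486/n) R^(2/3) √S = (1.486/0.025) × 5.758^(2/3) × √0.031 = 33.62 ft/s. Hydraulic depth D_h = A/T = 265.4/23.7 = 11.2 ft.
Froude number Fr = V/√(g·D_h) = 33.62/√(32.2×11.2) = 1.77, which is greater than 1, so the flow is supercritical.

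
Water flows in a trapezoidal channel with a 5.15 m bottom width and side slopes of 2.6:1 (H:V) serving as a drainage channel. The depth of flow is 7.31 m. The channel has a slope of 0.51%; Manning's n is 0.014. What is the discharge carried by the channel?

Q = 2210 m³/s

With bottom width b = 5.15 m and side slope z = 2.6: A = (b + zy)y = (5.15 + 2.6×7.31)×7.31 = 176.6 m²; P = b + 2y√(1+z²) = 5.15 + 2×7.31×2.786 = 45.88 m.
Hydraulic radius R = A/P = 176.6/45.88 = 3.849 m.
Manning's equation: Q = (1/n) A R^(2/3) S^(1/2) = (1/0.014) × 176.6 × 3.849^(2/3) × 0.0051^(1/2) = 2210 m³/s.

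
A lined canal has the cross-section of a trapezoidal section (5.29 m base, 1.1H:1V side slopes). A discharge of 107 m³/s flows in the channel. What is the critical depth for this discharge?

At critical depth, Q² T / (g A³) = 1, i.e. A³/T = Q²/g = 107²/9.81 = 1167.
Try y = 3.15 m: A³/T = 1716 — too large.
Try y = 2.42 m: A³/T = 671.4 — too small.
Try y = 2.83 m: A³/T = 1168 — close enough.

y_c = 2.83 m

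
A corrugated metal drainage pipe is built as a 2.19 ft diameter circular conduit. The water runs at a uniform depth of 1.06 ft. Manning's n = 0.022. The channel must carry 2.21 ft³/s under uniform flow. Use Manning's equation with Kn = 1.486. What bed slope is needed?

S = 0.000753

For a circular section of diameter D = 2.19 ft at depth y = 1.06 ft, the central angle is θ = 2 arccos(1 − 2y/D) = 3.078 rad. Then A = (D²/8)(θ − sin θ) = 1.807 ft² and P = Dθ/2 = 3.37 ft.
Hydraulic radius R = A/P = 1.807/3.37 = 0.5361 ft.
From Manning's equation, S = [nQ / (1.486 A R^(2/3))]² = [0.022 × 2.21 / (1.486 × 1.807 × 0.5361^(2/3))]² = 0.000753.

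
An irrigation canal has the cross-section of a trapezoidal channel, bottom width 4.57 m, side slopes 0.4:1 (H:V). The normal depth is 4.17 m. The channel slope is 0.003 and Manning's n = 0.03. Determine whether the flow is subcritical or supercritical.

subcritical

With bottom width b = 4.57 m and side slope z = 0.4: A = (b + zy)y = (4.57 + 0.4×4.17)×4.17 = 26.01 m²; P = b + 2y√(1+z²) = 4.57 + 2×4.17×1.077 = 13.55 m.
Hydraulic radius R = A/P = 26.01/13.55 = 1.919 m.
V = (1/n) R^(2/3) √S = (1/0.03) × 1.919^(2/3) × √0.003 = 2.82 m/s. Hydraulic depth D_h = A/T = 26.01/7.906 = 3.29 m.
Froude number Fr = V/√(g·D_h) = 2.82/√(9.81×3.29) = 0.496, which is less than 1, so the flow is subcritical.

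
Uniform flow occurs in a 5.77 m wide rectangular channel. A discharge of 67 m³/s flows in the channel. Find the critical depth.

y_c = 2.4 m

For a rectangular channel, critical depth y_c = (q²/g)^(1/3) where q = Q/b = 67/5.77 = 11.61 m²/s.
So y_c = (11.61²/9.81)^(1/3) = 2.4 m.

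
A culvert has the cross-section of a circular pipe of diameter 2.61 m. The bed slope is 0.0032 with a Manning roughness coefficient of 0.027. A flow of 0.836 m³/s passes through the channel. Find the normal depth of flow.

Manning's equation rearranged: A R^(2/3) = nQ / (1·√S) = 0.027 × 0.836 / (√0.0032) = 0.399.
Try y = 0.495 m: A R^(2/3) = 0.3165 — too small.
Try y = 0.642 m: A R^(2/3) = 0.5339 — too large.
Try y = 0.555 m: A R^(2/3) = 0.3989 — close enough.

y_n = 0.555 m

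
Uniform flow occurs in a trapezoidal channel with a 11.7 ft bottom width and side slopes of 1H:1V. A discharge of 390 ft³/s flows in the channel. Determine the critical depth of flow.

y_c = 2.98 ft

At critical depth, Q² T / (g A³) = 1, i.e. A³/T = Q²/g = 390²/32.2 = 4724.
Trying y = 3.64 ft: A³/T = 9172 — over.
Trying y = 2.48 ft: A³/T = 2610 — short.
Trying y = 2.98 ft: A³/T = 4741 — ≈ 4724.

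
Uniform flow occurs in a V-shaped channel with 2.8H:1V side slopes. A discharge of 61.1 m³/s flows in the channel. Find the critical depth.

At critical depth, Q² T / (g A³) = 1, i.e. A³/T = Q²/g = 61.1²/9.81 = 380.6.
At y = 2.22 m: A³/T = 211.4 — short.
At y = 3.12 m: A³/T = 1159 — over.
At y = 2.5 m: A³/T = 382.8 — close enough.

y_c = 2.5 m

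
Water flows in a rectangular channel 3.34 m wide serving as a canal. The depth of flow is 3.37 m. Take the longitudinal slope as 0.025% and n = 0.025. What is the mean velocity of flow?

Flow area A = b·y = 3.34 × 3.37 = 11.26 m². Wetted perimeter P = b + 2y = 3.34 + 2×3.37 = 10.08 m.
Hydraulic radius R = A/P = 11.26/10.08 = 1.117 m.
From Manning's equation, V = (1/n) R^(2/3) S^(1/2) = (1/0.025) × 1.117^(2/3) × 0.00025^(1/2) = 0.681 m/s.

V = 0.681 m/s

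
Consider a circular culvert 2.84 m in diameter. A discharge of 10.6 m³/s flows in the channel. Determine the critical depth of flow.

y_c = 1.43 m

At critical depth, Q² T / (g A³) = 1, i.e. A³/T = Q²/g = 10.6²/9.81 = 11.45.
Trying y = 1.11 m: A³/T = 4.356 — short.
Trying y = 1.65 m: A³/T = 19.85 — over.
Trying y = 1.43 m: A³/T = 11.49 — close enough.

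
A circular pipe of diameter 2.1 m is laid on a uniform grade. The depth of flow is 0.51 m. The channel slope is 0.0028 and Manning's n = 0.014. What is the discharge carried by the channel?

Q = 1.1 m³/s

For a circular section of diameter D = 2.1 m at depth y = 0.51 m, the central angle is θ = 2 arccos(1 − 2y/D) = 2.061 rad. Then A = (D²/8)(θ − sin θ) = 0.65 m² and P = Dθ/2 = 2.164 m.
Hydraulic radius R = A/P = 0.65/2.164 = 0.3003 m.
Manning's equation: Q = (1/n) A R^(2/3) S^(1/2) = (1/0.014) × 0.65 × 0.3003^(2/3) × 0.0028^(1/2) = 1.1 m³/s.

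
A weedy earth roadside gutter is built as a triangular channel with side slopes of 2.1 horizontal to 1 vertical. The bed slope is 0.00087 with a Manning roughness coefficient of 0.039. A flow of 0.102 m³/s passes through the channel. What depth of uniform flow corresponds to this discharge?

y_n = 0.436 m

Manning's equation rearranged: A R^(2/3) = nQ / (1·√S) = 0.039 × 0.102 / (√0.00087) = 0.1349.
Try y = 0.53 m: A R^(2/3) = 0.2273 — too large.
Try y = 0.316 m: A R^(2/3) = 0.05725 — too small.
Try y = 0.436 m: A R^(2/3) = 0.1351 — close enough.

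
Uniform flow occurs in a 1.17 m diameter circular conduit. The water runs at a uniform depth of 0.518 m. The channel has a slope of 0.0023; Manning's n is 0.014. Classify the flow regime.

For a circular section of diameter D = 1.17 m at depth y = 0.518 m, the central angle is θ = 2 arccos(1 − 2y/D) = 2.912 rad. Then A = (D²/8)(θ − sin θ) = 0.4593 m² and P = Dθ/2 = 1.704 m.
Hydraulic radius R = A/P = 0.4593/1.704 = 0.2696 m.
V = (1/n) R^(2/3) √S = (1/0.014) × 0.2696^(2/3) × √0.0023 = 1.43 m/s. Hydraulic depth D_h = A/T = 0.4593/1.162 = 0.3952 m.
Froude number Fr = V/√(g·D_h) = 1.43/√(9.81×0.3952) = 0.726, which is less than 1, so the flow is subcritical.

subcritical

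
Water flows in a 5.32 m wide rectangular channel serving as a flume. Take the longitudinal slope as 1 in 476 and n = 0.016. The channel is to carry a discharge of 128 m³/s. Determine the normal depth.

y_n = 5.66 m

Manning's equation rearranged: A R^(2/3) = nQ / (1·√S) = 0.016 × 128 / (√0.002101) = 44.68.
At y = 4.35 m: A R^(2/3) = 32.32 — low.
At y = 6.37 m: A R^(2/3) = 51.56 — high.
At y = 5.66 m: A R^(2/3) = 44.71 — matches.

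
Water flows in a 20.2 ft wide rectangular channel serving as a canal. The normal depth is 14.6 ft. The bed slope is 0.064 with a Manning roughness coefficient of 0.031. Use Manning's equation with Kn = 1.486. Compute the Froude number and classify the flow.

Flow area A = b·y = 20.2 × 14.6 = 294.9 ft². Wetted perimeter P = b + 2y = 20.2 + 2×14.6 = 49.4 ft.
Hydraulic radius R = A/P = 294.9/49.4 = 5.97 ft.
V = (1.486/n) R^(2/3) √S = (1.486/0.031) × 5.97^(2/3) × √0.064 = 39.91 ft/s. Hydraulic depth D_h = A/T = 294.9/20.2 = 14.6 ft.
Froude number Fr = V/√(g·D_h) = 39.91/√(32.2×14.6) = 1.84, which is greater than 1, so the flow is supercritical.

supercritical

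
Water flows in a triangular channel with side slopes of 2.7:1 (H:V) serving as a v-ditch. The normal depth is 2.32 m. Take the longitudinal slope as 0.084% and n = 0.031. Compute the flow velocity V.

For a triangular section with side slope z = 2.7: A = zy² = 2.7×2.32² = 14.53 m²; P = 2y√(1+z²) = 2×2.32×2.879 = 13.36 m.
Hydraulic radius R = A/P = 14.53/13.36 = 1.088 m.
From Manning's equation, V = (1/n) R^(2/3) S^(1/2) = (1/0.031) × 1.088^(2/3) × 0.00084^(1/2) = 0.989 m/s.

V = 0.989 m/s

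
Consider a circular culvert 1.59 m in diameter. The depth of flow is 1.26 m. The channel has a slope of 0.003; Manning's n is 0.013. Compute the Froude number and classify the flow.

subcritical

For a circular section of diameter D = 1.59 m at depth y = 1.26 m, the central angle is θ = 2 arccos(1 − 2y/D) = 4.391 rad. Then A = (D²/8)(θ − sin θ) = 1.687 m² and P = Dθ/2 = 3.491 m.
Hydraulic radius R = A/P = 1.687/3.491 = 0.4834 m.
V = (1/n) R^(2/3) √S = (1/0.013) × 0.4834^(2/3) × √0.003 = 2.595 m/s. Hydraulic depth D_h = A/T = 1.687/1.29 = 1.308 m.
Froude number Fr = V/√(g·D_h) = 2.595/√(9.81×1.308) = 0.724, which is less than 1, so the flow is subcritical.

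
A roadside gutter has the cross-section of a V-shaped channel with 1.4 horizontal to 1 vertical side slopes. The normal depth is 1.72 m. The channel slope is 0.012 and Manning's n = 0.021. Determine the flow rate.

Q = 17 m³/s

For a triangular section with side slope z = 1.4: A = zy² = 1.4×1.72² = 4.142 m²; P = 2y√(1+z²) = 2×1.72×1.72 = 5.918 m.
Hydraulic radius R = A/P = 4.142/5.918 = 0.6998 m.
Manning's equation: Q = (1/n) A R^(2/3) S^(1/2) = (1/0.021) × 4.142 × 0.6998^(2/3) × 0.012^(1/2) = 17 m³/s.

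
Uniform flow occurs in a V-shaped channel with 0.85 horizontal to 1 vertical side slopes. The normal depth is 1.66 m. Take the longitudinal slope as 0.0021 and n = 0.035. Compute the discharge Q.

Q = 2.03 m³/s

For a triangular section with side slope z = 0.85: A = zy² = 0.85×1.66² = 2.342 m²; P = 2y√(1+z²) = 2×1.66×1.312 = 4.357 m.
Hydraulic radius R = A/P = 2.342/4.357 = 0.5375 m.
Manning's equation: Q = (1/n) A R^(2/3) S^(1/2) = (1/0.035) × 2.342 × 0.5375^(2/3) × 0.0021^(1/2) = 2.03 m³/s.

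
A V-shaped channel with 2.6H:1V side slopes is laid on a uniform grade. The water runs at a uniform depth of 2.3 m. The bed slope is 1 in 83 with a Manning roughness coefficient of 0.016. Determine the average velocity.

V = 7.19 m/s

For a triangular section with side slope z = 2.6: A = zy² = 2.6×2.3² = 13.75 m²; P = 2y√(1+z²) = 2×2.3×2.786 = 12.81 m.
Hydraulic radius R = A/P = 13.75/12.81 = 1.073 m.
From Manning's equation, V = (1/n) R^(2/3) S^(1/2) = (1/0.016) × 1.073^(2/3) × 0.01205^(1/2) = 7.19 m/s.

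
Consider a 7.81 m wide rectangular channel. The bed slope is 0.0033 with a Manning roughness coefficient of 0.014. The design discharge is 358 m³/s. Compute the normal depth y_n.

y_n = 6.23 m

Manning's equation rearranged: A R^(2/3) = nQ / (1·√S) = 0.014 × 358 / (√0.0033) = 87.25.
Trying y = 4.53 m: A R^(2/3) = 57.97 — low.
Trying y = 7.97 m: A R^(2/3) = 118.3 — high.
Trying y = 6.23 m: A R^(2/3) = 87.23 — close enough.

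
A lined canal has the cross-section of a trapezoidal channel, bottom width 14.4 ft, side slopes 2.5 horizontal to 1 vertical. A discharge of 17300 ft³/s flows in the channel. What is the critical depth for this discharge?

At critical depth, Q² T / (g A³) = 1, i.e. A³/T = Q²/g = 17300²/32.2 = 9295000.
Try y = 20 ft: A³/T = 18680000 — too large.
Try y = 11.7 ft: A³/T = 1827000 — too small.
Try y = 17.1 ft: A³/T = 9343000 — close enough.

y_c = 17.1 ft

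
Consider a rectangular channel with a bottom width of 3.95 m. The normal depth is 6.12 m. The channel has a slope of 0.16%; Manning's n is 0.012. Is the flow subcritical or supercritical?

subcritical

Flow area A = b·y = 3.95 × 6.12 = 24.17 m². Wetted perimeter P = b + 2y = 3.95 + 2×6.12 = 16.19 m.
Hydraulic radius R = A/P = 24.17/16.19 = 1.493 m.
V = (1/n) R^(2/3) √S = (1/0.012) × 1.493^(2/3) × √0.0016 = 4.355 m/s. Hydraulic depth D_h = A/T = 24.17/3.95 = 6.12 m.
Froude number Fr = V/√(g·D_h) = 4.355/√(9.81×6.12) = 0.562, which is less than 1, so the flow is subcritical.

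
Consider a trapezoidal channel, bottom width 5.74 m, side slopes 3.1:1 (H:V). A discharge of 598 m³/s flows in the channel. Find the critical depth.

y_c = 5.13 m

At critical depth, Q² T / (g A³) = 1, i.e. A³/T = Q²/g = 598²/9.81 = 36450.
At y = 5.63 m: A³/T = 54770 — high.
At y = 4.59 m: A³/T = 22520 — low.
At y = 5.13 m: A³/T = 36450 — ≈ 36450.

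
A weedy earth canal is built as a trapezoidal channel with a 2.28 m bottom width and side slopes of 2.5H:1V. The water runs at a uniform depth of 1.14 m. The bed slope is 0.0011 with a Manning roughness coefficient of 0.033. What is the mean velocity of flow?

With bottom width b = 2.28 m and side slope z = 2.5: A = (b + zy)y = (2.28 + 2.5×1.14)×1.14 = 5.848 m²; P = b + 2y√(1+z²) = 2.28 + 2×1.14×2.693 = 8.419 m.
Hydraulic radius R = A/P = 5.848/8.419 = 0.6946 m.
From Manning's equation, V = (1/n) R^(2/3) S^(1/2) = (1/0.033) × 0.6946^(2/3) × 0.0011^(1/2) = 0.788 m/s.

V = 0.788 m/s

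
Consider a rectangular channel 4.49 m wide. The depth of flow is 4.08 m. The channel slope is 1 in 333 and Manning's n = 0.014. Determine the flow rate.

Q = 91.8 m³/s

Flow area A = b·y = 4.49 × 4.08 = 18.32 m². Wetted perimeter P = b + 2y = 4.49 + 2×4.08 = 12.65 m.
Hydraulic radius R = A/P = 18.32/12.65 = 1.448 m.
Manning's equation: Q = (1/n) A R^(2/3) S^(1/2) = (1/0.014) × 18.32 × 1.448^(2/3) × 0.003003^(1/2) = 91.8 m³/s.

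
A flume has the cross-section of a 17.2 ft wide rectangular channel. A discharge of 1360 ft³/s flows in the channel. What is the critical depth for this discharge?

y_c = 5.79 ft

For a rectangular channel, critical depth y_c = (q²/g)^(1/3) where q = Q/b = 1360/17.2 = 79.07 ft²/s.
So y_c = (79.07²/32.2)^(1/3) = 5.79 ft.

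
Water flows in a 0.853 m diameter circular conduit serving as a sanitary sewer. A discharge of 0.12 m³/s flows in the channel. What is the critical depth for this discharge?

At critical depth, Q² T / (g A³) = 1, i.e. A³/T = Q²/g = 0.12²/9.81 = 0.001468.
Try y = 0.178 m: A³/T = 0.0009321 — low.
Try y = 0.246 m: A³/T = 0.00329 — high.
Try y = 0.2 m: A³/T = 0.00147 — matches.

y_c = 0.2 m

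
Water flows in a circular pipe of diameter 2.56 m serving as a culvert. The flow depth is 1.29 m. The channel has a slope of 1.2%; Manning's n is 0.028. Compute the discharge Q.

Q = 7.58 m³/s

For a circular section of diameter D = 2.56 m at depth y = 1.29 m, the central angle is θ = 2 arccos(1 − 2y/D) = 3.157 rad. Then A = (D²/8)(θ − sin θ) = 2.599 m² and P = Dθ/2 = 4.041 m.
Hydraulic radius R = A/P = 2.599/4.041 = 0.6432 m.
Manning's equation: Q = (1/n) A R^(2/3) S^(1/2) = (1/0.028) × 2.599 × 0.6432^(2/3) × 0.012^(1/2) = 7.58 m³/s.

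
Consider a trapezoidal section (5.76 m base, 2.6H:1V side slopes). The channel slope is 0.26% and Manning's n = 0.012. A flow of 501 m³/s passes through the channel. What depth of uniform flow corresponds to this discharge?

y_n = 4.08 m

Manning's equation rearranged: A R^(2/3) = nQ / (1·√S) = 0.012 × 501 / (√0.0026) = 117.9.
Trying y = 3.47 m: A R^(2/3) = 82.62 — too small.
Trying y = 4.08 m: A R^(2/3) = 117.8 — ≈ 117.9.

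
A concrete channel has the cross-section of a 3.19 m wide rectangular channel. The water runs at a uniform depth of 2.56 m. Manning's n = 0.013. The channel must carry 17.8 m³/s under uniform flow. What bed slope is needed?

S = 0.000822

Flow area A = b·y = 3.19 × 2.56 = 8.166 m². Wetted perimeter P = b + 2y = 3.19 + 2×2.56 = 8.31 m.
Hydraulic radius R = A/P = 8.166/8.31 = 0.9827 m.
From Manning's equation, S = [nQ / (1 A R^(2/3))]² = [0.013 × 17.8 / (1 × 8.166 × 0.9827^(2/3))]² = 0.000822.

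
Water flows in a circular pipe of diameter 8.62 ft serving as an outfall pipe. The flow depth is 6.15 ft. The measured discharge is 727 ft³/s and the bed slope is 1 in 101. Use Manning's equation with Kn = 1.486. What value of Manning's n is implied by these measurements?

For a circular section of diameter D = 8.62 ft at depth y = 6.15 ft, the central angle is θ = 2 arccos(1 − 2y/D) = 4.024 rad. Then A = (D²/8)(θ − sin θ) = 44.54 ft² and P = Dθ/2 = 17.34 ft.
Hydraulic radius R = A/P = 44.54/17.34 = 2.569 ft.
Rearranging Manning's equation: n = (1.486/Q) A R^(2/3) S^(1/2) = (1.486/727) × 44.54 × 2.569^(2/3) × √0.009901 = 0.017.

n = 0.017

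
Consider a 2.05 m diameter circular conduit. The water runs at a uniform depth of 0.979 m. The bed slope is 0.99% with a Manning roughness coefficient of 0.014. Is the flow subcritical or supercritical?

supercritical

For a circular section of diameter D = 2.05 m at depth y = 0.979 m, the central angle is θ = 2 arccos(1 − 2y/D) = 3.052 rad. Then A = (D²/8)(θ − sin θ) = 1.556 m² and P = Dθ/2 = 3.128 m.
Hydraulic radius R = A/P = 1.556/3.128 = 0.4974 m.
V = (1/n) R^(2/3) √S = (1/0.014) × 0.4974^(2/3) × √0.0099 = 4.462 m/s. Hydraulic depth D_h = A/T = 1.556/2.048 = 0.7598 m.
Froude number Fr = V/√(g·D_h) = 4.462/√(9.81×0.7598) = 1.63, which is greater than 1, so the flow is supercritical.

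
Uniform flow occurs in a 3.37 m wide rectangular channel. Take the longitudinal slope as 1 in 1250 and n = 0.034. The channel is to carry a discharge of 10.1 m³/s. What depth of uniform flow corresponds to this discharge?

Manning's equation rearranged: A R^(2/3) = nQ / (1·√S) = 0.034 × 10.1 / (√0.0008) = 12.14.
At y = 2.56 m: A R^(2/3) = 8.72 — short.
At y = 3.34 m: A R^(2/3) = 12.14 — close enough.

y_n = 3.34 m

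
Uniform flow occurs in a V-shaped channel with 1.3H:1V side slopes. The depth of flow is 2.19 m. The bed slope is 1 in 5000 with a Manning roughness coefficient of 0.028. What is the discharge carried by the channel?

For a triangular section with side slope z = 1.3: A = zy² = 1.3×2.19² = 6.235 m²; P = 2y√(1+z²) = 2×2.19×1.64 = 7.184 m.
Hydraulic radius R = A/P = 6.235/7.184 = 0.8679 m.
Manning's equation: Q = (1/n) A R^(2/3) S^(1/2) = (1/0.028) × 6.235 × 0.8679^(2/3) × 0.0002^(1/2) = 2.87 m³/s.

Q = 2.87 m³/s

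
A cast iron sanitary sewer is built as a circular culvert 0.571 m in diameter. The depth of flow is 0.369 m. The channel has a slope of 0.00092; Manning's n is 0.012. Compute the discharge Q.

For a circular section of diameter D = 0.571 m at depth y = 0.369 m, the central angle is θ = 2 arccos(1 − 2y/D) = 3.735 rad. Then A = (D²/8)(θ − sin θ) = 0.175 m² and P = Dθ/2 = 1.066 m.
Hydraulic radius R = A/P = 0.175/1.066 = 0.1641 m.
Manning's equation: Q = (1/n) A R^(2/3) S^(1/2) = (1/0.012) × 0.175 × 0.1641^(2/3) × 0.00092^(1/2) = 0.133 m³/s.

Q = 0.133 m³/s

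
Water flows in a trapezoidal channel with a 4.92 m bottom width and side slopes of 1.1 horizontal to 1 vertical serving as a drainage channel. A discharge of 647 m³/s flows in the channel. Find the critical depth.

At critical depth, Q² T / (g A³) = 1, i.e. A³/T = Q²/g = 647²/9.81 = 42670.
Trying y = 6.55 m: A³/T = 25910 — short.
Trying y = 9.16 m: A³/T = 103400 — over.
Trying y = 7.4 m: A³/T = 42580 — matches.

y_c = 7.4 m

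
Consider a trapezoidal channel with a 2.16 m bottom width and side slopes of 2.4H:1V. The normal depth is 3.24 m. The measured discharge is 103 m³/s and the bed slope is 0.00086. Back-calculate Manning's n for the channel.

With bottom width b = 2.16 m and side slope z = 2.4: A = (b + zy)y = (2.16 + 2.4×3.24)×3.24 = 32.19 m²; P = b + 2y√(1+z²) = 2.16 + 2×3.24×2.6 = 19.01 m.
Hydraulic radius R = A/P = 32.19/19.01 = 1.694 m.
Rearranging Manning's equation: n = (1/Q) A R^(2/3) S^(1/2) = (1/103) × 32.19 × 1.694^(2/3) × √0.00086 = 0.013.

n = 0.013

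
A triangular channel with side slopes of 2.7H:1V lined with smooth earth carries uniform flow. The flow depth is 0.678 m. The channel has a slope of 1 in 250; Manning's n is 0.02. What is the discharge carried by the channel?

For a triangular section with side slope z = 2.7: A = zy² = 2.7×0.678² = 1.241 m²; P = 2y√(1+z²) = 2×0.678×2.879 = 3.904 m.
Hydraulic radius R = A/P = 1.241/3.904 = 0.3179 m.
Manning's equation: Q = (1/n) A R^(2/3) S^(1/2) = (1/0.02) × 1.241 × 0.3179^(2/3) × 0.004^(1/2) = 1.83 m³/s.

Q = 1.83 m³/s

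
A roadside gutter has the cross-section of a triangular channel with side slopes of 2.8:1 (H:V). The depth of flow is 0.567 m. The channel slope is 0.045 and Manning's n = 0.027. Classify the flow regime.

For a triangular section with side slope z = 2.8: A = zy² = 2.8×0.567² = 0.9002 m²; P = 2y√(1+z²) = 2×0.567×2.973 = 3.372 m.
Hydraulic radius R = A/P = 0.9002/3.372 = 0.267 m.
V = (1/n) R^(2/3) √S = (1/0.027) × 0.267^(2/3) × √0.045 = 3.258 m/s. Hydraulic depth D_h = A/T = 0.9002/3.175 = 0.2835 m.
Froude number Fr = V/√(g·D_h) = 3.258/√(9.81×0.2835) = 1.95, which is greater than 1, so the flow is supercritical.

supercritical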